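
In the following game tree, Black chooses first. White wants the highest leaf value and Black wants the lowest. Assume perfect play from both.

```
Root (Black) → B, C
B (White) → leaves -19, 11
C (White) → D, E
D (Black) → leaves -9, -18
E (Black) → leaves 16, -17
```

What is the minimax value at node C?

D: min(-9, -18) = -18
E: min(16, -17) = -17
C: max(-18, -17) = -17

-17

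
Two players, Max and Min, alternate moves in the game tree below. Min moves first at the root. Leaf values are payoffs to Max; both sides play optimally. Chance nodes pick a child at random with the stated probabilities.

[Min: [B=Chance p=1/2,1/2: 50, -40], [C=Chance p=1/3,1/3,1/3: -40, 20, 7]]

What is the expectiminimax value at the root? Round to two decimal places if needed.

B (Chance): 1/2·50 + 1/2·-40 = 5
C (Chance): 1/3·-40 + 1/3·20 + 1/3·7 = -4.33
Root (Min): min(5, -4.33) = -4.33

-4.33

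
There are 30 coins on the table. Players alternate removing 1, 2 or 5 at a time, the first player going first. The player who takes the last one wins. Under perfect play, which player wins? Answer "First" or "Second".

Second

Compute winning (W) and losing (L) positions by backward induction:
i:   0  1  2  3  4  5  6  7  8  9 10 11 12 13 14 15 16 17 18 19 20 21 22 23 24 25 26 27 28 29 30
     L  W  W  L  W  W  L  W  W  L  W  W  L  W  W  L  W  W  L  W  W  L  W  W  L  W  W  L  W  W  L
Position 30 is L, so the second player wins.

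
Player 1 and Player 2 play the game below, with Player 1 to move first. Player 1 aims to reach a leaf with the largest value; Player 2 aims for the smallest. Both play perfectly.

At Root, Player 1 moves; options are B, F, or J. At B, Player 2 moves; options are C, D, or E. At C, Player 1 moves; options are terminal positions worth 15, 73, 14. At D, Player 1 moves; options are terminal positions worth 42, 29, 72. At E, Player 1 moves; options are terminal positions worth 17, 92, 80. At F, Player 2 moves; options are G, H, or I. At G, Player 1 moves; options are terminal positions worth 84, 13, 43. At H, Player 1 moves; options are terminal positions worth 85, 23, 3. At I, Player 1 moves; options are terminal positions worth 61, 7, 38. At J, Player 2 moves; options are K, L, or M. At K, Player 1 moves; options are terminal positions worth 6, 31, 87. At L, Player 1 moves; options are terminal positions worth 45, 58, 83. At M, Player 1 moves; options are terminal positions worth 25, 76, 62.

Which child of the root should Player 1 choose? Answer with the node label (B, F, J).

C (Player 1): max(15, 73, 14) = 73
D (Player 1): max(42, 29, 72) = 72
E (Player 1): max(17, 92, 80) = 92
B (Player 2): min(73, 72, 92) = 72
G (Player 1): max(84, 13, 43) = 84
H (Player 1): max(85, 23, 3) = 85
I (Player 1): max(61, 7, 38) = 61
F (Player 2): min(84, 85, 61) = 61
K (Player 1): max(6, 31, 87) = 87
L (Player 1): max(45, 58, 83) = 83
M (Player 1): max(25, 76, 62) = 76
J (Player 2): min(87, 83, 76) = 76
Root (Player 1): max(72, 61, 76) = 76
Player 1 picks the child with the highest value: J (value 76).

J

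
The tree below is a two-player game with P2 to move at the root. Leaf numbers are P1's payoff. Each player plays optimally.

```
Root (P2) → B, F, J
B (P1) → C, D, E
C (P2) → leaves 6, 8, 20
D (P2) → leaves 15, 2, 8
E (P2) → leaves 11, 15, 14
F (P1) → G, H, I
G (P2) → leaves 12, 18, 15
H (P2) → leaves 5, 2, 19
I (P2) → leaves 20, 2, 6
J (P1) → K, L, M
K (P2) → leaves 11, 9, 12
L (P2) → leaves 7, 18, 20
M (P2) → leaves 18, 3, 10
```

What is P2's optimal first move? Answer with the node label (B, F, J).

J

C (P2): min(6, 8, 20) = 6
D (P2): min(15, 2, 8) = 2
E (P2): min(11, 15, 14) = 11
B (P1): max(6, 2, 11) = 11
G (P2): min(12, 18, 15) = 12
H (P2): min(5, 2, 19) = 2
I (P2): min(20, 2, 6) = 2
F (P1): max(12, 2, 2) = 12
K (P2): min(11, 9, 12) = 9
L (P2): min(7, 18, 20) = 7
M (P2): min(18, 3, 10) = 3
J (P1): max(9, 7, 3) = 9
Root (P2): min(11, 12, 9) = 9
P2 picks the child with the lowest value: J (value 9).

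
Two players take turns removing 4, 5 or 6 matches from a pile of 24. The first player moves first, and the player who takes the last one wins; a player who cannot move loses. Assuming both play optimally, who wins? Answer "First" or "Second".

Mark each pile size as W (mover wins) or L (mover loses):
i:   0  1  2  3  4  5  6  7  8  9 10 11 12 13 14 15 16 17 18 19 20 21 22 23 24
     L  L  L  L  W  W  W  W  W  W  L  L  L  L  W  W  W  W  W  W  L  L  L  L  W
Position 24 is W, so the first player wins.

First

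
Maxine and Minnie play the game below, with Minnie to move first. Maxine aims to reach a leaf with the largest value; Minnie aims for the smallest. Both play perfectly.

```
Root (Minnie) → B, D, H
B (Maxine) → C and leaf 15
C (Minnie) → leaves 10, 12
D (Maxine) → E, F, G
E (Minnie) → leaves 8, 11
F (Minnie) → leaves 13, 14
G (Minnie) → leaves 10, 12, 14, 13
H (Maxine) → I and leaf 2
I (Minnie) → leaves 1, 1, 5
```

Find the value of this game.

2

C (Minnie): min(10, 12) = 10
B (Maxine): max(10, 15) = 15
E (Minnie): min(8, 11) = 8
F (Minnie): min(13, 14) = 13
G (Minnie): min(10, 12, 14, 13) = 10
D (Maxine): max(8, 13, 10) = 13
I (Minnie): min(1, 1, 5) = 1
H (Maxine): max(1, 2) = 2
Root (Minnie): min(15, 13, 2) = 2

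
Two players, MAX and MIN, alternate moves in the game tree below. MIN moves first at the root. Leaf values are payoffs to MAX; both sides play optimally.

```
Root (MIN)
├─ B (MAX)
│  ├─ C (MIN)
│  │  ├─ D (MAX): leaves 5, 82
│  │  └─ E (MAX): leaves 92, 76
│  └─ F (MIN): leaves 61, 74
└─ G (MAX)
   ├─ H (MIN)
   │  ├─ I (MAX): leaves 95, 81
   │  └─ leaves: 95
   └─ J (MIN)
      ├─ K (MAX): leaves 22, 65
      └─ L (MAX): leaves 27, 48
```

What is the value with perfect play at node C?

D: max(5, 82) = 82
E: max(92, 76) = 92
C: min(82, 92) = 82

82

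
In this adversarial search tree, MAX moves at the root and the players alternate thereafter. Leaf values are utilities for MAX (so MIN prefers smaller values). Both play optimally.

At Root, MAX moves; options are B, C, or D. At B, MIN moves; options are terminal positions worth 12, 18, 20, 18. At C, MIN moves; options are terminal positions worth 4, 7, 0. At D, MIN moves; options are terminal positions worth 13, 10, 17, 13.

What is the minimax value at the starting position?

12

B (MIN): min(12, 18, 20, 18) = 12
C (MIN): min(4, 7, 0) = 0
D (MIN): min(13, 10, 17, 13) = 10
Root (MAX): max(12, 0, 10) = 12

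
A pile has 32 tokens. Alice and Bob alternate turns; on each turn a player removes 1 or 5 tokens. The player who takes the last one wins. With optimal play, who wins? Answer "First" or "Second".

Second

Compute winning (W) and losing (L) positions by backward induction:
i:   0  1  2  3  4  5  6  7  8  9 10 11 12 13 14 15 16 17 18 19 20 21 22 23 24 25 26 27 28 29 30 31 32
     L  W  L  W  L  W  L  W  L  W  L  W  L  W  L  W  L  W  L  W  L  W  L  W  L  W  L  W  L  W  L  W  L
Position 32 is L, so the second player wins.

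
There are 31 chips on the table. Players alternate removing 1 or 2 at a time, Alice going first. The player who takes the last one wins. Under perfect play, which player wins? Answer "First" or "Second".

First

Compute winning (W) and losing (L) positions by backward induction:
i:   0  1  2  3  4  5  6  7  8  9 10 11 12 13 14 15 16 17 18 19 20 21 22 23 24 25 26 27 28 29 30 31
     L  W  W  L  W  W  L  W  W  L  W  W  L  W  W  L  W  W  L  W  W  L  W  W  L  W  W  L  W  W  L  W
Position 31 is W, so the first player wins.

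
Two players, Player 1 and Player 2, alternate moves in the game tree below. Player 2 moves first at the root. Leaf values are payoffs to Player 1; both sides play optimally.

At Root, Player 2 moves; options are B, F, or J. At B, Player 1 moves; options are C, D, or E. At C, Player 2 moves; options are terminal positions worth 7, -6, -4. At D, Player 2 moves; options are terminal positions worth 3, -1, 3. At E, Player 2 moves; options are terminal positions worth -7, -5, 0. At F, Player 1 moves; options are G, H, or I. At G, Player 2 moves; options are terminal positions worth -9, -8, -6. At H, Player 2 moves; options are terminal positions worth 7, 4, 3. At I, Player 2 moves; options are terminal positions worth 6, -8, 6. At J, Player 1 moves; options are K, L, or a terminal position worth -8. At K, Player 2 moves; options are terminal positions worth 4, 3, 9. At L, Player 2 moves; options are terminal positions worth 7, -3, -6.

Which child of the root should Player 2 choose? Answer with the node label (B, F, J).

C (Player 2): min(7, -6, -4) = -6
D (Player 2): min(3, -1, 3) = -1
E (Player 2): min(-7, -5, 0) = -7
B (Player 1): max(-6, -1, -7) = -1
G (Player 2): min(-9, -8, -6) = -9
H (Player 2): min(7, 4, 3) = 3
I (Player 2): min(6, -8, 6) = -8
F (Player 1): max(-9, 3, -8) = 3
K (Player 2): min(4, 3, 9) = 3
L (Player 2): min(7, -3, -6) = -6
J (Player 1): max(3, -6, -8) = 3
Root (Player 2): min(-1, 3, 3) = -1
Player 2 picks the child with the lowest value: B (value -1).

B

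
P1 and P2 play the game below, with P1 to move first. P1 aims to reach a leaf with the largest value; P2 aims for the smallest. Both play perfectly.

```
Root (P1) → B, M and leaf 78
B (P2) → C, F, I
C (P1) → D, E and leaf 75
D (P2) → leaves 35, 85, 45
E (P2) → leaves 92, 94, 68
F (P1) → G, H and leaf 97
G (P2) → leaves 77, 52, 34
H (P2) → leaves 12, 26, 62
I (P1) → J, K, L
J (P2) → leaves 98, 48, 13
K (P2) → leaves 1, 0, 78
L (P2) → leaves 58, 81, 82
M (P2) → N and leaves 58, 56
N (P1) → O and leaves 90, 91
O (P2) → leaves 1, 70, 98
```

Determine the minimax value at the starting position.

D (P2): min(35, 85, 45) = 35
E (P2): min(92, 94, 68) = 68
C (P1): max(35, 68, 75) = 75
G (P2): min(77, 52, 34) = 34
H (P2): min(12, 26, 62) = 12
F (P1): max(34, 12, 97) = 97
J (P2): min(98, 48, 13) = 13
K (P2): min(1, 0, 78) = 0
L (P2): min(58, 81, 82) = 58
I (P1): max(13, 0, 58) = 58
B (P2): min(75, 97, 58) = 58
O (P2): min(1, 70, 98) = 1
N (P1): max(1, 90, 91) = 91
M (P2): min(91, 58, 56) = 56
Root (P1): max(58, 56, 78) = 78

78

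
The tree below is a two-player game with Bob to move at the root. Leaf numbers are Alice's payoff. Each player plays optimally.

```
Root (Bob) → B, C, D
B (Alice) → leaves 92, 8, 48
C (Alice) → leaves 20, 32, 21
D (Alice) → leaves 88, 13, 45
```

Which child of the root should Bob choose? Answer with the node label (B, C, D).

B (Alice): max(92, 8, 48) = 92
C (Alice): max(20, 32, 21) = 32
D (Alice): max(88, 13, 45) = 88
Root (Bob): min(92, 32, 88) = 32
Bob picks the child with the lowest value: C (value 32).

C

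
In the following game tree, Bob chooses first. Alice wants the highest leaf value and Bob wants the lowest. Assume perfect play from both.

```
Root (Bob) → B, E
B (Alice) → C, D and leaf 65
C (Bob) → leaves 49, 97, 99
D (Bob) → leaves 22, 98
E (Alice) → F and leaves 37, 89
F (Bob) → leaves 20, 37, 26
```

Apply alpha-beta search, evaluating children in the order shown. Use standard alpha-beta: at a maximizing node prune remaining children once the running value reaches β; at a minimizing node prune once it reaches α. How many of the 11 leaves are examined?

C [α=-∞,β=+∞]: v=49
D [α=49,β=+∞]: v=22 after child 1 ≤ α → α-cutoff, skip 1
B [α=-∞,β=+∞]: v=65
F [α=-∞,β=65]: v=20
E [α=-∞,β=65]: v=89
Root [α=-∞,β=+∞]: v=65
Leaves evaluated: 10 of 11.

10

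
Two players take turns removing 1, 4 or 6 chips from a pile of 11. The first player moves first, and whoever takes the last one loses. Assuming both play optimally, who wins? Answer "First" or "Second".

Second

W/L table (W = player to move can force a win):
i:   0  1  2  3  4  5  6  7  8  9 10 11
     W  L  W  L  W  W  L  W  L  W  W  L
Position 11 is L, so the second player wins.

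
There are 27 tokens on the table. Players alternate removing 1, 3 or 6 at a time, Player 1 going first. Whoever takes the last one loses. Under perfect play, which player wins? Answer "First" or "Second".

First

i:   0  1  2  3  4  5  6  7  8  9 10 11 12 13 14 15 16 17 18 19 20 21 22 23 24 25 26 27
     W  L  W  L  W  L  W  W  W  W  L  W  L  W  L  W  W  W  W  L  W  L  W  L  W  W  W  W
Position 27 is W, so the first player wins.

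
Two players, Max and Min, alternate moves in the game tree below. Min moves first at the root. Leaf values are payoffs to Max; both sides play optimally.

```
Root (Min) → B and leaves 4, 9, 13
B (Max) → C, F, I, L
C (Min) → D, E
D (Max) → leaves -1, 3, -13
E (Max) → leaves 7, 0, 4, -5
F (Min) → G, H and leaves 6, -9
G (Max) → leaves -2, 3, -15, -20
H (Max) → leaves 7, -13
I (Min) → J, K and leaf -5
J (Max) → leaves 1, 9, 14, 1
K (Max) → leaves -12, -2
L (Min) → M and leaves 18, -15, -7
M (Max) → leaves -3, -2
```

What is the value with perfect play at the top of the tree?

D (Max): max(-1, 3, -13) = 3
E (Max): max(7, 0, 4, -5) = 7
C (Min): min(3, 7) = 3
G (Max): max(-2, 3, -15, -20) = 3
H (Max): max(7, -13) = 7
F (Min): min(3, 7, 6, -9) = -9
J (Max): max(1, 9, 14, 1) = 14
K (Max): max(-12, -2) = -2
I (Min): min(14, -2, -5) = -5
M (Max): max(-3, -2) = -2
L (Min): min(-2, 18, -15, -7) = -15
B (Max): max(3, -9, -5, -15) = 3
Root (Min): min(3, 4, 9, 13) = 3

3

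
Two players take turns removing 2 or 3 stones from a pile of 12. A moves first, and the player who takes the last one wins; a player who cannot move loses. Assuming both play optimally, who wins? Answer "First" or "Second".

First

Compute winning (W) and losing (L) positions by backward induction:
i:   0  1  2  3  4  5  6  7  8  9 10 11 12
     L  L  W  W  W  L  L  W  W  W  L  L  W
Position 12 is W, so the first player wins.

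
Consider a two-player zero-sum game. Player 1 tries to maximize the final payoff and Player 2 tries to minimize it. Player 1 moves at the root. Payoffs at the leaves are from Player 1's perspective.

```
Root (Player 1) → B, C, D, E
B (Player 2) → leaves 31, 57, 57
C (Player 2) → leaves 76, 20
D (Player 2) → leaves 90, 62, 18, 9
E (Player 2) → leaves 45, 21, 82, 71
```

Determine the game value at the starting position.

B (Player 2): min(31, 57, 57) = 31
C (Player 2): min(76, 20) = 20
D (Player 2): min(90, 62, 18, 9) = 9
E (Player 2): min(45, 21, 82, 71) = 21
Root (Player 1): max(31, 20, 9, 21) = 31

31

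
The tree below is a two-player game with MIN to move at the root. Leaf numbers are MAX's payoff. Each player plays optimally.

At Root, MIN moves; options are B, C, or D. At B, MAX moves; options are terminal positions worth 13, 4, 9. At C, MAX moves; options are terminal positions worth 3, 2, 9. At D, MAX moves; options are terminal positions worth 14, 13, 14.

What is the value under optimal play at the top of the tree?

B (MAX): max(13, 4, 9) = 13
C (MAX): max(3, 2, 9) = 9
D (MAX): max(14, 13, 14) = 14
Root (MIN): min(13, 9, 14) = 9

9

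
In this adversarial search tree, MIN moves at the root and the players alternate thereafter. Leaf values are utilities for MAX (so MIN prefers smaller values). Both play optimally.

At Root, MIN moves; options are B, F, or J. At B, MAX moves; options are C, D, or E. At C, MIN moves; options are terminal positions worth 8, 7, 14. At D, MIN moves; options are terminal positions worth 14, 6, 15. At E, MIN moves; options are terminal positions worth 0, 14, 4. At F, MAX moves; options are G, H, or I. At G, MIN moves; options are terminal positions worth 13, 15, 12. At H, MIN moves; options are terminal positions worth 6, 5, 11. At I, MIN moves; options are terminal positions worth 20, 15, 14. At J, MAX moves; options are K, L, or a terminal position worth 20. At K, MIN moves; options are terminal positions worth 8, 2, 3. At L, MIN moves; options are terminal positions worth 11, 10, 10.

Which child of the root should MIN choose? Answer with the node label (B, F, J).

C (MIN): min(8, 7, 14) = 7
D (MIN): min(14, 6, 15) = 6
E (MIN): min(0, 14, 4) = 0
B (MAX): max(7, 6, 0) = 7
G (MIN): min(13, 15, 12) = 12
H (MIN): min(6, 5, 11) = 5
I (MIN): min(20, 15, 14) = 14
F (MAX): max(12, 5, 14) = 14
K (MIN): min(8, 2, 3) = 2
L (MIN): min(11, 10, 10) = 10
J (MAX): max(2, 10, 20) = 20
Root (MIN): min(7, 14, 20) = 7
MIN picks the child with the lowest value: B (value 7).

B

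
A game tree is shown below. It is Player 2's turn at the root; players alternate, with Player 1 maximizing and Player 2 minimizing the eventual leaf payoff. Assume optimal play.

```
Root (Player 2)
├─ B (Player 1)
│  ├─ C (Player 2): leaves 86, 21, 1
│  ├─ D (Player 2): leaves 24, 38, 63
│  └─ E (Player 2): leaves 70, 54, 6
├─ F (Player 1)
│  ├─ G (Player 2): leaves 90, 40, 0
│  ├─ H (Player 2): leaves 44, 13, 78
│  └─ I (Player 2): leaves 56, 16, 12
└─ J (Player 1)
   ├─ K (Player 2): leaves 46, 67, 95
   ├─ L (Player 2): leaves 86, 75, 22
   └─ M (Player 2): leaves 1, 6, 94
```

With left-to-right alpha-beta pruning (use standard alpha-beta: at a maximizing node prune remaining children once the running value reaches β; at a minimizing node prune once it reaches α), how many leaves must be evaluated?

C [α=-∞,β=+∞]: v=1
D [α=1,β=+∞]: v=24
E [α=24,β=+∞]: v=6
B [α=-∞,β=+∞]: v=24
G [α=-∞,β=24]: v=0
H [α=0,β=24]: v=13
I [α=13,β=24]: v=12
F [α=-∞,β=24]: v=13
K [α=-∞,β=13]: v=46
J [α=-∞,β=13]: v=46 after child 1 ≥ β → β-cutoff, skip 2
Root [α=-∞,β=+∞]: v=13
Leaves evaluated: 21 of 27.

21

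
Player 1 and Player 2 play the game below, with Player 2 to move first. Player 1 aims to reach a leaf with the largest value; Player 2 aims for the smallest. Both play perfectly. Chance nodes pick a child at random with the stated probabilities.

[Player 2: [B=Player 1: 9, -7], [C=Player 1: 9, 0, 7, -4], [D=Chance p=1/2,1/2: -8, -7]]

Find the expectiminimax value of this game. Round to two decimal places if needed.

B (Player 1): max(9, -7) = 9
C (Player 1): max(9, 0, 7, -4) = 9
D (Chance): 1/2·-8 + 1/2·-7 = -7.5
Root (Player 2): min(9, 9, -7.5) = -7.5

-7.5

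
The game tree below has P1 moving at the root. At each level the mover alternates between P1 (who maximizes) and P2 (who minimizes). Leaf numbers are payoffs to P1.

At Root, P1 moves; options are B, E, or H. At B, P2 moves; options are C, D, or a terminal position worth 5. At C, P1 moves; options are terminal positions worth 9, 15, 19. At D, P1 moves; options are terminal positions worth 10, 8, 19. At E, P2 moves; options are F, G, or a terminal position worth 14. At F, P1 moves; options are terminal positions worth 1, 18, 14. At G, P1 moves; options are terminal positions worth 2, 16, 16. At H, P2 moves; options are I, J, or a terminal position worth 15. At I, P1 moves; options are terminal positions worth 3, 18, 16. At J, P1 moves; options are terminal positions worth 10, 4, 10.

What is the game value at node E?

F: max(1, 18, 14) = 18
G: max(2, 16, 16) = 16
E: min(18, 16, 14) = 14

14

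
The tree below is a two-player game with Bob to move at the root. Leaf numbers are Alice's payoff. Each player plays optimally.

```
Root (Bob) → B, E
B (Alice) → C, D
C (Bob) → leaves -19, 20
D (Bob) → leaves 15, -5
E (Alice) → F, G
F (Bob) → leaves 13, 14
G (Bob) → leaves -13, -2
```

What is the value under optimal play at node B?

C: min(-19, 20) = -19
D: min(15, -5) = -5
B: max(-19, -5) = -5

-5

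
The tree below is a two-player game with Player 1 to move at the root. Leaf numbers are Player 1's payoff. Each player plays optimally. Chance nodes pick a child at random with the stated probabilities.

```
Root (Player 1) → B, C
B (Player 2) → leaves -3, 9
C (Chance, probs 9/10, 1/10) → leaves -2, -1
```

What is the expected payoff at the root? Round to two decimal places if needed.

-1.9

B (Player 2): min(-3, 9) = -3
C (Chance): 9/10·-2 + 1/10·-1 = -1.9
Root (Player 1): max(-3, -1.9) = -1.9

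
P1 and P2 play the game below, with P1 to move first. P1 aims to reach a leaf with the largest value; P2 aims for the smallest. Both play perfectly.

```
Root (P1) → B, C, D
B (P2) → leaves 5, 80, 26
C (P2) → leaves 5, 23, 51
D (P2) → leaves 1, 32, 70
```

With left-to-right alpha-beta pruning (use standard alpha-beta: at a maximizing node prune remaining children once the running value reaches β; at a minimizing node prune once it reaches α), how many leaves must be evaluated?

B [α=-∞,β=+∞]: v=5
C [α=5,β=+∞]: v=5 after child 1 ≤ α → α-cutoff, skip 2
D [α=5,β=+∞]: v=1 after child 1 ≤ α → α-cutoff, skip 2
Root [α=-∞,β=+∞]: v=5
Leaves evaluated: 5 of 9.

5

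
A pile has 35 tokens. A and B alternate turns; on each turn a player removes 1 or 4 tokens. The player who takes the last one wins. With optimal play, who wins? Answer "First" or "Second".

Second

i:   0  1  2  3  4  5  6  7  8  9 10 11 12 13 14 15 16 17 18 19 20 21 22 23 24 25 26 27 28 29 30 31 32 33 34 35
     L  W  L  W  W  L  W  L  W  W  L  W  L  W  W  L  W  L  W  W  L  W  L  W  W  L  W  L  W  W  L  W  L  W  W  L
Position 35 is L, so the second player wins.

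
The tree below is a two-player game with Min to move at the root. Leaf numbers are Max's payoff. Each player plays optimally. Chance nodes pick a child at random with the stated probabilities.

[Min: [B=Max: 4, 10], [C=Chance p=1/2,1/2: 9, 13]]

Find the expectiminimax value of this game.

10

B (Max): max(4, 10) = 10
C (Chance): 1/2·9 + 1/2·13 = 11
Root (Min): min(10, 11) = 10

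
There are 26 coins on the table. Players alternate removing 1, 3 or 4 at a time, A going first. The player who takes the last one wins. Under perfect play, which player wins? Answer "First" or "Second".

Positions where the player to move wins (W) vs loses (L):
i:   0  1  2  3  4  5  6  7  8  9 10 11 12 13 14 15 16 17 18 19 20 21 22 23 24 25 26
     L  W  L  W  W  W  W  L  W  L  W  W  W  W  L  W  L  W  W  W  W  L  W  L  W  W  W
Position 26 is W, so the first player wins.

First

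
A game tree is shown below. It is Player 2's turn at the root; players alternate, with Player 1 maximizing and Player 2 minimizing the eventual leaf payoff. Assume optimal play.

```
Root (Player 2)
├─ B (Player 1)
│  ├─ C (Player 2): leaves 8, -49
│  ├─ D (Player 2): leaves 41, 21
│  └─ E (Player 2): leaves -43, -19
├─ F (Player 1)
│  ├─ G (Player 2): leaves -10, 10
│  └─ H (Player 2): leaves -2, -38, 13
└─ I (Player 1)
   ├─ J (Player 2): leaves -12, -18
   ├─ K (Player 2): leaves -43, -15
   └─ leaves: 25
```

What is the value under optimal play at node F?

-10

G: min(-10, 10) = -10
H: min(-2, -38, 13) = -38
F: max(-10, -38) = -10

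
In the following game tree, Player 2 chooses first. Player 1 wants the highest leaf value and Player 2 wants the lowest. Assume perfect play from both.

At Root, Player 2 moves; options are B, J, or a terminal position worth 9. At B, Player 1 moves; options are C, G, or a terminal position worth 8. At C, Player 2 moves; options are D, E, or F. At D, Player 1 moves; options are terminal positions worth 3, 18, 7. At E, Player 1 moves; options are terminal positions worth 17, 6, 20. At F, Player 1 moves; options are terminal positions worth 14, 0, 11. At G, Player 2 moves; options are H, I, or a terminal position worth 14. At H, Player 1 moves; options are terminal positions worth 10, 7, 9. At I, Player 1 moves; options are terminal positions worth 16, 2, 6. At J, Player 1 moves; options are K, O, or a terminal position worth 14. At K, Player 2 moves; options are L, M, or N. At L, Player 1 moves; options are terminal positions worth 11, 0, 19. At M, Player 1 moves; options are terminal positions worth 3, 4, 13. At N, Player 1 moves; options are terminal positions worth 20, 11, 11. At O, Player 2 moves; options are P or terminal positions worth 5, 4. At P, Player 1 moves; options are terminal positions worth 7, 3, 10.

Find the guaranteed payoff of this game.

9

D (Player 1): max(3, 18, 7) = 18
E (Player 1): max(17, 6, 20) = 20
F (Player 1): max(14, 0, 11) = 14
C (Player 2): min(18, 20, 14) = 14
H (Player 1): max(10, 7, 9) = 10
I (Player 1): max(16, 2, 6) = 16
G (Player 2): min(10, 16, 14) = 10
B (Player 1): max(14, 10, 8) = 14
L (Player 1): max(11, 0, 19) = 19
M (Player 1): max(3, 4, 13) = 13
N (Player 1): max(20, 11, 11) = 20
K (Player 2): min(19, 13, 20) = 13
P (Player 1): max(7, 3, 10) = 10
O (Player 2): min(10, 5, 4) = 4
J (Player 1): max(13, 4, 14) = 14
Root (Player 2): min(14, 14, 9) = 9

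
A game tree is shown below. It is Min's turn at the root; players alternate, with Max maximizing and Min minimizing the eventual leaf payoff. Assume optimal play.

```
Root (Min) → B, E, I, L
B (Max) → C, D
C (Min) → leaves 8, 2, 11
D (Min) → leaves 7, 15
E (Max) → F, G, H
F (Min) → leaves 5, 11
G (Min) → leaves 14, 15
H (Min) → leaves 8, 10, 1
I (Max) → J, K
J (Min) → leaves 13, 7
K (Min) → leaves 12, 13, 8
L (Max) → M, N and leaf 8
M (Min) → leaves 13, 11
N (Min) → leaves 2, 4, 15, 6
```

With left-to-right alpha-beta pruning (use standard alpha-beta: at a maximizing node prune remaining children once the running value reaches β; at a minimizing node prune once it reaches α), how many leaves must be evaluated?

13

C [α=-∞,β=+∞]: v=2
D [α=2,β=+∞]: v=7
B [α=-∞,β=+∞]: v=7
F [α=-∞,β=7]: v=5
G [α=5,β=7]: v=14
E [α=-∞,β=7]: v=14 after child 2 ≥ β → β-cutoff, skip 1
J [α=-∞,β=7]: v=7
I [α=-∞,β=7]: v=7 after child 1 ≥ β → β-cutoff, skip 1
M [α=-∞,β=7]: v=11
L [α=-∞,β=7]: v=11 after child 1 ≥ β → β-cutoff, skip 2
Root [α=-∞,β=+∞]: v=7
Leaves evaluated: 13 of 24.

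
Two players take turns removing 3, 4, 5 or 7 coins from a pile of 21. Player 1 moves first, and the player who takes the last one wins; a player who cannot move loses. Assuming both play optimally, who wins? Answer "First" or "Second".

Positions where the player to move wins (W) vs loses (L):
i:   0  1  2  3  4  5  6  7  8  9 10 11 12 13 14 15 16 17 18 19 20 21
     L  L  L  W  W  W  W  W  W  W  L  L  L  W  W  W  W  W  W  W  L  L
Position 21 is L, so the second player wins.

Second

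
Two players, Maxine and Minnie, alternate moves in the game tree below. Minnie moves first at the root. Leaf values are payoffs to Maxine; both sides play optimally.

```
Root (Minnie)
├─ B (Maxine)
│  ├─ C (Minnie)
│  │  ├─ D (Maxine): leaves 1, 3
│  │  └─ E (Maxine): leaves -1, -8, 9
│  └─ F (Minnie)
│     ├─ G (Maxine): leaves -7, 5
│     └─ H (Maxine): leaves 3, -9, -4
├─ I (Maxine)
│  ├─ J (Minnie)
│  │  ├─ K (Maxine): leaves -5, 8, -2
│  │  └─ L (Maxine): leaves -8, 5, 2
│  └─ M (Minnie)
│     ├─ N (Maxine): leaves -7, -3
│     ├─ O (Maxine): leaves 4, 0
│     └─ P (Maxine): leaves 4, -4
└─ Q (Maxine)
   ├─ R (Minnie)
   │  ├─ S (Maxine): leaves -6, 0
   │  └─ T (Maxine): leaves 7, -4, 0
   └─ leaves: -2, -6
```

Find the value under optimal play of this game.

D (Maxine): max(1, 3) = 3
E (Maxine): max(-1, -8, 9) = 9
C (Minnie): min(3, 9) = 3
G (Maxine): max(-7, 5) = 5
H (Maxine): max(3, -9, -4) = 3
F (Minnie): min(5, 3) = 3
B (Maxine): max(3, 3) = 3
K (Maxine): max(-5, 8, -2) = 8
L (Maxine): max(-8, 5, 2) = 5
J (Minnie): min(8, 5) = 5
N (Maxine): max(-7, -3) = -3
O (Maxine): max(4, 0) = 4
P (Maxine): max(4, -4) = 4
M (Minnie): min(-3, 4, 4) = -3
I (Maxine): max(5, -3) = 5
S (Maxine): max(-6, 0) = 0
T (Maxine): max(7, -4, 0) = 7
R (Minnie): min(0, 7) = 0
Q (Maxine): max(0, -2, -6) = 0
Root (Minnie): min(3, 5, 0) = 0

0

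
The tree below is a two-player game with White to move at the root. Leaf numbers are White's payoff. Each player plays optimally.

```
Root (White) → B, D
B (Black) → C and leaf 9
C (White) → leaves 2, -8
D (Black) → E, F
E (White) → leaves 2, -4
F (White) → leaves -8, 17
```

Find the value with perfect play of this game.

C (White): max(2, -8) = 2
B (Black): min(2, 9) = 2
E (White): max(2, -4) = 2
F (White): max(-8, 17) = 17
D (Black): min(2, 17) = 2
Root (White): max(2, 2) = 2

2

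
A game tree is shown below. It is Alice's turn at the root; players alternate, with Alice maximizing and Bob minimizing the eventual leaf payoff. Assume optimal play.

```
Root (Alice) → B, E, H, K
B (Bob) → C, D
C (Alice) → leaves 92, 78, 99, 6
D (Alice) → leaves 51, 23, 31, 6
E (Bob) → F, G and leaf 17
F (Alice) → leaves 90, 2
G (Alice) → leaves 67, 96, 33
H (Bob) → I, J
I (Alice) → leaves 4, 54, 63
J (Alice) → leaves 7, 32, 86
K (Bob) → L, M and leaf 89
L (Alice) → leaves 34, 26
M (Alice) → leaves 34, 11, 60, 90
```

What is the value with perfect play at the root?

63

C (Alice): max(92, 78, 99, 6) = 99
D (Alice): max(51, 23, 31, 6) = 51
B (Bob): min(99, 51) = 51
F (Alice): max(90, 2) = 90
G (Alice): max(67, 96, 33) = 96
E (Bob): min(90, 96, 17) = 17
I (Alice): max(4, 54, 63) = 63
J (Alice): max(7, 32, 86) = 86
H (Bob): min(63, 86) = 63
L (Alice): max(34, 26) = 34
M (Alice): max(34, 11, 60, 90) = 90
K (Bob): min(34, 90, 89) = 34
Root (Alice): max(51, 17, 63, 34) = 63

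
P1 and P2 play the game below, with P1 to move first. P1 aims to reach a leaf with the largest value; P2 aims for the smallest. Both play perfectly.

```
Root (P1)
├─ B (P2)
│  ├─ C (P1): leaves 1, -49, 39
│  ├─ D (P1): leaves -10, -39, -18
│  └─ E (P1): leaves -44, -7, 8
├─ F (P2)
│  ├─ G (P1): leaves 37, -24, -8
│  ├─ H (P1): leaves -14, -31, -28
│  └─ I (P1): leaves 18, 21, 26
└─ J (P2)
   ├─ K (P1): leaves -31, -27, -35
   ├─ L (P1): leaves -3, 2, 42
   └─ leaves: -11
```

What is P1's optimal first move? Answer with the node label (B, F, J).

B

C (P1): max(1, -49, 39) = 39
D (P1): max(-10, -39, -18) = -10
E (P1): max(-44, -7, 8) = 8
B (P2): min(39, -10, 8) = -10
G (P1): max(37, -24, -8) = 37
H (P1): max(-14, -31, -28) = -14
I (P1): max(18, 21, 26) = 26
F (P2): min(37, -14, 26) = -14
K (P1): max(-31, -27, -35) = -27
L (P1): max(-3, 2, 42) = 42
J (P2): min(-27, 42, -11) = -27
Root (P1): max(-10, -14, -27) = -10
P1 picks the child with the highest value: B (value -10).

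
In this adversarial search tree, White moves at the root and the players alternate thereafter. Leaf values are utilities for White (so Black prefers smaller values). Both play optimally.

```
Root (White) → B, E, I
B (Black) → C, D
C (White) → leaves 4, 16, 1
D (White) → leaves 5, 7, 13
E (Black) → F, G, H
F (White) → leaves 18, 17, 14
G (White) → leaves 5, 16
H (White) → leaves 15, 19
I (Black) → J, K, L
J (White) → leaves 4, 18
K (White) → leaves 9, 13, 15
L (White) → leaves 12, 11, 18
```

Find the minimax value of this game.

C (White): max(4, 16, 1) = 16
D (White): max(5, 7, 13) = 13
B (Black): min(16, 13) = 13
F (White): max(18, 17, 14) = 18
G (White): max(5, 16) = 16
H (White): max(15, 19) = 19
E (Black): min(18, 16, 19) = 16
J (White): max(4, 18) = 18
K (White): max(9, 13, 15) = 15
L (White): max(12, 11, 18) = 18
I (Black): min(18, 15, 18) = 15
Root (White): max(13, 16, 15) = 16

16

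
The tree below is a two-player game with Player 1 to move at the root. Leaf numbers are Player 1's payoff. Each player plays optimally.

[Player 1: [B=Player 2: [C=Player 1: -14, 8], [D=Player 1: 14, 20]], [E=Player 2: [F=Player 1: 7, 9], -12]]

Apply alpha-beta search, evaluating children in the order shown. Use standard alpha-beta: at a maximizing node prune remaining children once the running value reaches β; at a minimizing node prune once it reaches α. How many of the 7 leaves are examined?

6

C [α=-∞,β=+∞]: v=8
D [α=-∞,β=8]: v=14 after child 1 ≥ β → β-cutoff, skip 1
B [α=-∞,β=+∞]: v=8
F [α=8,β=+∞]: v=9
E [α=8,β=+∞]: v=-12
Root [α=-∞,β=+∞]: v=8
Leaves evaluated: 6 of 7.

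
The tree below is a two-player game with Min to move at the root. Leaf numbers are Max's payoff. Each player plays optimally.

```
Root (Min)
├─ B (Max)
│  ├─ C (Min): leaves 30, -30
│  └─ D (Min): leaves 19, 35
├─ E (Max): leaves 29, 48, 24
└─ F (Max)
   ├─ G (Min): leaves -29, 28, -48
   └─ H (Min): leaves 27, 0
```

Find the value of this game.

C (Min): min(30, -30) = -30
D (Min): min(19, 35) = 19
B (Max): max(-30, 19) = 19
E (Max): max(29, 48, 24) = 48
G (Min): min(-29, 28, -48) = -48
H (Min): min(27, 0) = 0
F (Max): max(-48, 0) = 0
Root (Min): min(19, 48, 0) = 0

0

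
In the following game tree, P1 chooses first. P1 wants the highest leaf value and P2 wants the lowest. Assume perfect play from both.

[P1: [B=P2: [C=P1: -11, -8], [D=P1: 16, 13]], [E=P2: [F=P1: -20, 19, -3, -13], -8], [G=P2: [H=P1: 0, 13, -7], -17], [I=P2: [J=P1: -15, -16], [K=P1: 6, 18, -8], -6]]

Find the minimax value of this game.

-8

C (P1): max(-11, -8) = -8
D (P1): max(16, 13) = 16
B (P2): min(-8, 16) = -8
F (P1): max(-20, 19, -3, -13) = 19
E (P2): min(19, -8) = -8
H (P1): max(0, 13, -7) = 13
G (P2): min(13, -17) = -17
J (P1): max(-15, -16) = -15
K (P1): max(6, 18, -8) = 18
I (P2): min(-15, 18, -6) = -15
Root (P1): max(-8, -8, -17, -15) = -8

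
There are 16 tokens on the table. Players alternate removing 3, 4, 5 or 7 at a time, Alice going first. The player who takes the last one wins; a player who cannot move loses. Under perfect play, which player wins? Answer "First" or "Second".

W/L table (W = player to move can force a win):
i:   0  1  2  3  4  5  6  7  8  9 10 11 12 13 14 15 16
     L  L  L  W  W  W  W  W  W  W  L  L  L  W  W  W  W
Position 16 is W, so the first player wins.

First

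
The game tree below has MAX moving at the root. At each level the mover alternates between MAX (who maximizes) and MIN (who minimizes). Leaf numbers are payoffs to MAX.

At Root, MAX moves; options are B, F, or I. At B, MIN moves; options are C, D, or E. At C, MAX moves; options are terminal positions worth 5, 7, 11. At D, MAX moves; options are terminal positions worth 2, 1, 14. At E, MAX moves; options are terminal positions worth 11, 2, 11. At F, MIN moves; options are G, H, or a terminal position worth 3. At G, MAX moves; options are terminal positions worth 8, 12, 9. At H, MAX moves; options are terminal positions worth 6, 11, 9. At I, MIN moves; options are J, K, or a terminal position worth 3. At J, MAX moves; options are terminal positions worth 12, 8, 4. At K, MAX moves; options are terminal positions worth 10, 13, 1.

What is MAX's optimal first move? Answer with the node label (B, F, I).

C (MAX): max(5, 7, 11) = 11
D (MAX): max(2, 1, 14) = 14
E (MAX): max(11, 2, 11) = 11
B (MIN): min(11, 14, 11) = 11
G (MAX): max(8, 12, 9) = 12
H (MAX): max(6, 11, 9) = 11
F (MIN): min(12, 11, 3) = 3
J (MAX): max(12, 8, 4) = 12
K (MAX): max(10, 13, 1) = 13
I (MIN): min(12, 13, 3) = 3
Root (MAX): max(11, 3, 3) = 11
MAX picks the child with the highest value: B (value 11).

B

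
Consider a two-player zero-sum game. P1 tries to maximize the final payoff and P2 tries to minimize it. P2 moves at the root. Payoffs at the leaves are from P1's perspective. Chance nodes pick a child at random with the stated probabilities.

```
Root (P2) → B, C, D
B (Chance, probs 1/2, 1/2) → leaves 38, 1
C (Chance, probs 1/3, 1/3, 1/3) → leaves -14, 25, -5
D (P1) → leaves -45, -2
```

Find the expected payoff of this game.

-2

B (Chance): 1/2·38 + 1/2·1 = 19.5
C (Chance): 1/3·-14 + 1/3·25 + 1/3·-5 = 2
D (P1): max(-45, -2) = -2
Root (P2): min(19.5, 2, -2) = -2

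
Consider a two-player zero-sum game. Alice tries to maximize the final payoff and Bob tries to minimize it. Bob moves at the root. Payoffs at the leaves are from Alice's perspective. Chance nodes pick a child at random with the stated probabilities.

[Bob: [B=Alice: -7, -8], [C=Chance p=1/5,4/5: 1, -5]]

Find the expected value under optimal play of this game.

B (Alice): max(-7, -8) = -7
C (Chance): 1/5·1 + 4/5·-5 = -3.8
Root (Bob): min(-7, -3.8) = -7

-7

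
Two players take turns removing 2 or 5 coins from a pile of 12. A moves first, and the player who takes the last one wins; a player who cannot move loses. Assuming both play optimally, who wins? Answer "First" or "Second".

First

W/L table (W = player to move can force a win):
i:   0  1  2  3  4  5  6  7  8  9 10 11 12
     L  L  W  W  L  W  W  L  L  W  W  L  W
Position 12 is W, so the first player wins.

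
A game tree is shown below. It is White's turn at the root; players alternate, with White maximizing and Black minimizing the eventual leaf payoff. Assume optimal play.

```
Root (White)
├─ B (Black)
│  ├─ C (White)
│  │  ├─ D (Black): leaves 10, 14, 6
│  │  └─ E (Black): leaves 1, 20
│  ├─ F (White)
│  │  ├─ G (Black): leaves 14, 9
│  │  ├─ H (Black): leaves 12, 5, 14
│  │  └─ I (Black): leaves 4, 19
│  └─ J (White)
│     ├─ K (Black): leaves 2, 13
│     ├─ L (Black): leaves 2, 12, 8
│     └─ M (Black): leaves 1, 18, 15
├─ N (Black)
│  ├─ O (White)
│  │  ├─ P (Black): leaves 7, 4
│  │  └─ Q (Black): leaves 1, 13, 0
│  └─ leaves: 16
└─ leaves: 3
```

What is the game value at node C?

D: min(10, 14, 6) = 6
E: min(1, 20) = 1
C: max(6, 1) = 6

6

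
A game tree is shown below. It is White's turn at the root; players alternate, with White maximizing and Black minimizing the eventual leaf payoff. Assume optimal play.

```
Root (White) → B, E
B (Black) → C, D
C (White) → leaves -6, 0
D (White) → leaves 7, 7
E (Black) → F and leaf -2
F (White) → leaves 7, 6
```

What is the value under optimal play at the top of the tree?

C (White): max(-6, 0) = 0
D (White): max(7, 7) = 7
B (Black): min(0, 7) = 0
F (White): max(7, 6) = 7
E (Black): min(7, -2) = -2
Root (White): max(0, -2) = 0

0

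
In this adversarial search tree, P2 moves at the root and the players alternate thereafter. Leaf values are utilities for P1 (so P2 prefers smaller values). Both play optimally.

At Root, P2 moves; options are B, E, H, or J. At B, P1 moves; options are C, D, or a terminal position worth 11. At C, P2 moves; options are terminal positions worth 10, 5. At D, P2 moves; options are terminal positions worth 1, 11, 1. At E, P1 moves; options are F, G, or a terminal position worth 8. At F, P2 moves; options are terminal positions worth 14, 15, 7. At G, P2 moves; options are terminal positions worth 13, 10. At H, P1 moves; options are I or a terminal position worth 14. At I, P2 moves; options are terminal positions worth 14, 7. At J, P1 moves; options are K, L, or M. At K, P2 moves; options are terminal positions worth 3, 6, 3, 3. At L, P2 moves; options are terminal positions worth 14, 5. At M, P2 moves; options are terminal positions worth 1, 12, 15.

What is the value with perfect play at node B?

11

C: min(10, 5) = 5
D: min(1, 11, 1) = 1
B: max(5, 1, 11) = 11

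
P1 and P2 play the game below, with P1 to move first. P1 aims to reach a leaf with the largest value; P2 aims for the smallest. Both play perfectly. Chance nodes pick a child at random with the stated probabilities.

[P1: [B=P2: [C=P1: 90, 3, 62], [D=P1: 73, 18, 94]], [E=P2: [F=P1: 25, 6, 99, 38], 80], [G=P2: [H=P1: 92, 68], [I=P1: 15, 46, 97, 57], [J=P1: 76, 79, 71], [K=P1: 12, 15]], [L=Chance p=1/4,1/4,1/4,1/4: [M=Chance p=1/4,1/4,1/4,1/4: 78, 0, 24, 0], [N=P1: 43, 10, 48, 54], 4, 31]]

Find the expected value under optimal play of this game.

90

C (P1): max(90, 3, 62) = 90
D (P1): max(73, 18, 94) = 94
B (P2): min(90, 94) = 90
F (P1): max(25, 6, 99, 38) = 99
E (P2): min(99, 80) = 80
H (P1): max(92, 68) = 92
I (P1): max(15, 46, 97, 57) = 97
J (P1): max(76, 79, 71) = 79
K (P1): max(12, 15) = 15
G (P2): min(92, 97, 79, 15) = 15
M (Chance): 1/4·78 + 1/4·0 + 1/4·24 + 1/4·0 = 25.5
N (P1): max(43, 10, 48, 54) = 54
L (Chance): 1/4·25.5 + 1/4·54 + 1/4·4 + 1/4·31 = 28.62
Root (P1): max(90, 80, 15, 28.62) = 90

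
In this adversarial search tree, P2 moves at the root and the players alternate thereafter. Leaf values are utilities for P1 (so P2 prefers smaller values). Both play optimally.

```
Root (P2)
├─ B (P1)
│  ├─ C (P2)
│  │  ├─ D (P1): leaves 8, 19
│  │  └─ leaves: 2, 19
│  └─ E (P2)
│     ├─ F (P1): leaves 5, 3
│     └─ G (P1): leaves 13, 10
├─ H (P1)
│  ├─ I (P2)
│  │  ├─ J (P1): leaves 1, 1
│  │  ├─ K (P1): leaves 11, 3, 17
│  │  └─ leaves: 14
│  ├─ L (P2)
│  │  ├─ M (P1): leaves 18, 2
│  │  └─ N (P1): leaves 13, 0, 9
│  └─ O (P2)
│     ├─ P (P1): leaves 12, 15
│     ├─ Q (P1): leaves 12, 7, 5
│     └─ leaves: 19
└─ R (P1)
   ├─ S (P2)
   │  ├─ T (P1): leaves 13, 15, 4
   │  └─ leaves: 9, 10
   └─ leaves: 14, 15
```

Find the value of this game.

5

D (P1): max(8, 19) = 19
C (P2): min(19, 2, 19) = 2
F (P1): max(5, 3) = 5
G (P1): max(13, 10) = 13
E (P2): min(5, 13) = 5
B (P1): max(2, 5) = 5
J (P1): max(1, 1) = 1
K (P1): max(11, 3, 17) = 17
I (P2): min(1, 17, 14) = 1
M (P1): max(18, 2) = 18
N (P1): max(13, 0, 9) = 13
L (P2): min(18, 13) = 13
P (P1): max(12, 15) = 15
Q (P1): max(12, 7, 5) = 12
O (P2): min(15, 12, 19) = 12
H (P1): max(1, 13, 12) = 13
T (P1): max(13, 15, 4) = 15
S (P2): min(15, 9, 10) = 9
R (P1): max(9, 14, 15) = 15
Root (P2): min(5, 13, 15) = 5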